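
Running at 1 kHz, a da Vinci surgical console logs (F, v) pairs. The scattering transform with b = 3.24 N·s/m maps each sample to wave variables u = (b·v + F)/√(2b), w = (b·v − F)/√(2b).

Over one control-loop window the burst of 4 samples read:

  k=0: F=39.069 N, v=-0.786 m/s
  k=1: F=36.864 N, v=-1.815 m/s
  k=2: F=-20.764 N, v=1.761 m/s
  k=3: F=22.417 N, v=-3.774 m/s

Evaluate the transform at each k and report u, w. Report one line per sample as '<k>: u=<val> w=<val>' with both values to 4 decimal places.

k=0: b·v=3.24×(-0.786)=-2.5466; √(2b)=2.5456; u=(-2.5466+39.069)/2.5456=14.3473, w=(-2.5466−39.069)/2.5456=-16.3482
k=1: b·v=3.24×(-1.815)=-5.8806; √(2b)=2.5456; u=(-5.8806+36.864)/2.5456=12.1714, w=(-5.8806−36.864)/2.5456=-16.7917
k=2: b·v=3.24×1.761=5.7056; √(2b)=2.5456; u=(5.7056+(-20.764))/2.5456=-5.9155, w=(5.7056−(-20.764))/2.5456=10.3983
k=3: b·v=3.24×(-3.774)=-12.2278; √(2b)=2.5456; u=(-12.2278+22.417)/2.5456=4.0027, w=(-12.2278−22.417)/2.5456=-13.6097

0: u=14.3473 w=-16.3482
1: u=12.1714 w=-16.7917
2: u=-5.9155 w=10.3983
3: u=4.0027 w=-13.6097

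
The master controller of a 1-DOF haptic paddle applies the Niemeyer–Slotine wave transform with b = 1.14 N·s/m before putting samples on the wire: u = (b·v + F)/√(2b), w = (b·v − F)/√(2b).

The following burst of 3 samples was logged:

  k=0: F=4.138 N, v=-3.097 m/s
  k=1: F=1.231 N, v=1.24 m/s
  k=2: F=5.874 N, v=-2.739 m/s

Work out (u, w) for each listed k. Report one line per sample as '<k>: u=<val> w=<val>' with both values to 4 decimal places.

0: u=0.4023 w=-5.0786
1: u=1.7514 w=0.1209
2: u=1.8223 w=-5.9581

k=0: b·v=1.14×(-3.097)=-3.5306; √(2b)=1.5100; u=(-3.5306+4.138)/1.5100=0.4023, w=(-3.5306−4.138)/1.5100=-5.0786
k=1: b·v=1.14×1.24=1.4136; √(2b)=1.5100; u=(1.4136+1.231)/1.5100=1.7514, w=(1.4136−1.231)/1.5100=0.1209
k=2: b·v=1.14×(-2.739)=-3.1225; √(2b)=1.5100; u=(-3.1225+5.874)/1.5100=1.8223, w=(-3.1225−5.874)/1.5100=-5.9581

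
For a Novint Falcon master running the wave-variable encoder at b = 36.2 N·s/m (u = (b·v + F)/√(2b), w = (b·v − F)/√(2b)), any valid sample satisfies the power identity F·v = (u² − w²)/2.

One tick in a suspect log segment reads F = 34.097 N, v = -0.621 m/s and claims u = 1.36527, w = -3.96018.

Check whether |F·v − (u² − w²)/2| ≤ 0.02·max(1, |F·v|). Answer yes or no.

F·v = 34.097×(-0.621) = -21.17424 W.
(u² − w²)/2 = (1.86396 − 15.68303)/2 = -6.90953 W.
|Δ| = 14.26471;  2% of max(1, |F·v|) = 0.42348.

no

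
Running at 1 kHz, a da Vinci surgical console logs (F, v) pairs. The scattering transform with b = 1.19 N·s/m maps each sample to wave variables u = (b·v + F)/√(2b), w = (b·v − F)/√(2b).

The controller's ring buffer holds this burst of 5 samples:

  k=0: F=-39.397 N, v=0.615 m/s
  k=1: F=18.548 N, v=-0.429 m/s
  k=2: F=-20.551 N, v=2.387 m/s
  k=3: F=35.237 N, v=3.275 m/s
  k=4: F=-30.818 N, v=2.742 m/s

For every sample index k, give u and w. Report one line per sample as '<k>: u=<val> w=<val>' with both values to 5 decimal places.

0: u=-25.06289 w=26.01167
1: u=11.69197 w=-12.35380
2: u=-11.47999 w=15.16248
3: u=25.36697 w=-20.31454
4: u=-17.86127 w=22.09142

k=0: b·v=1.19×0.615=0.73185; √(2b)=1.54272; u=(0.73185+(-39.397))/1.54272=-25.06289, w=(0.73185−(-39.397))/1.54272=26.01167
k=1: b·v=1.19×(-0.429)=-0.51051; √(2b)=1.54272; u=(-0.51051+18.548)/1.54272=11.69197, w=(-0.51051−18.548)/1.54272=-12.35380
k=2: b·v=1.19×2.387=2.84053; √(2b)=1.54272; u=(2.84053+(-20.551))/1.54272=-11.47999, w=(2.84053−(-20.551))/1.54272=15.16248
k=3: b·v=1.19×3.275=3.89725; √(2b)=1.54272; u=(3.89725+35.237)/1.54272=25.36697, w=(3.89725−35.237)/1.54272=-20.31454
k=4: b·v=1.19×2.742=3.26298; √(2b)=1.54272; u=(3.26298+(-30.818))/1.54272=-17.86127, w=(3.26298−(-30.818))/1.54272=22.09142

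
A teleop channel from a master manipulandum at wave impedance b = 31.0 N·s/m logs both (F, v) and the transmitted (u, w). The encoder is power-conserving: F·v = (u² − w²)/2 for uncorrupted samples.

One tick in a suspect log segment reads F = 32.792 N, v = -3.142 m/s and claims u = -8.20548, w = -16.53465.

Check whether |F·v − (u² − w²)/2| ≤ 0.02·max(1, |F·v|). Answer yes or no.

yes

F·v = 32.792×(-3.142) = -103.0325 W.
(u² − w²)/2 = (67.3299 − 273.3947)/2 = -103.0324 W.
|Δ| = 0.0001;  2% of max(1, |F·v|) = 2.0606.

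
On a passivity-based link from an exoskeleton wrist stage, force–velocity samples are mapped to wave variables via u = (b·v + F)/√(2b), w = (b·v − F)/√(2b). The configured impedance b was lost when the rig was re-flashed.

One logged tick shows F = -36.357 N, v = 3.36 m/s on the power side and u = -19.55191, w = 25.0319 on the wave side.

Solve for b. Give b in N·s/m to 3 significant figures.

b = 1.33 N·s/m

u + w = 5.47999;  u + w = √(2b)·v, so √(2b) = 5.47999/3.36 = 1.63095.
b = (√(2b))²/2 = 2.66000/2 = 1.33000.
(Check via u − w = 2F/√(2b): u − w = -44.58381, 2F/√(2b) = -44.58385.)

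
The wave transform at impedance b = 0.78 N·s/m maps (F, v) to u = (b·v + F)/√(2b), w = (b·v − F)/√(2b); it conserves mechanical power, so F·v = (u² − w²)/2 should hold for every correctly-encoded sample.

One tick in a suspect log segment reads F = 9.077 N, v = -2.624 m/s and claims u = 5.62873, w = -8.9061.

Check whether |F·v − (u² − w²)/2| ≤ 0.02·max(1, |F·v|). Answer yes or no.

F·v = 9.077×(-2.624) = -23.81805 W.
(u² − w²)/2 = (31.68260 − 79.31862)/2 = -23.81801 W.
|Δ| = 0.00004;  2% of max(1, |F·v|) = 0.47636.

yes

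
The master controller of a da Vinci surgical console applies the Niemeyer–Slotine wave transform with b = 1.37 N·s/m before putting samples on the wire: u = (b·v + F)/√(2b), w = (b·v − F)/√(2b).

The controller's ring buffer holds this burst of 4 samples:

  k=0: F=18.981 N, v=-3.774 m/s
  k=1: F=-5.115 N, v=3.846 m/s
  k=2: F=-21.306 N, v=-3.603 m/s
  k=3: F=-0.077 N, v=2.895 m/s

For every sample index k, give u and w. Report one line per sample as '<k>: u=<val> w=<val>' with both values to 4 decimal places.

0: u=8.3433 w=-14.5904
1: u=0.0930 w=6.2732
2: u=-15.8534 w=9.8894
3: u=2.3495 w=2.4426

k=0: b·v=1.37×(-3.774)=-5.1704; √(2b)=1.6553; u=(-5.1704+18.981)/1.6553=8.3433, w=(-5.1704−18.981)/1.6553=-14.5904
k=1: b·v=1.37×3.846=5.2690; √(2b)=1.6553; u=(5.2690+(-5.115))/1.6553=0.0930, w=(5.2690−(-5.115))/1.6553=6.2732
k=2: b·v=1.37×(-3.603)=-4.9361; √(2b)=1.6553; u=(-4.9361+(-21.306))/1.6553=-15.8534, w=(-4.9361−(-21.306))/1.6553=9.8894
k=3: b·v=1.37×2.895=3.9662; √(2b)=1.6553; u=(3.9662+(-0.077))/1.6553=2.3495, w=(3.9662−(-0.077))/1.6553=2.4426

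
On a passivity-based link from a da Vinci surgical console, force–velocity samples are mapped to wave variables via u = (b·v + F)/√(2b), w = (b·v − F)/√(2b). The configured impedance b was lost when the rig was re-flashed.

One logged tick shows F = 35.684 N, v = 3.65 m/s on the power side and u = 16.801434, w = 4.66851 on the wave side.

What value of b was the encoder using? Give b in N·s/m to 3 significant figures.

u + w = 21.469944;  u + w = √(2b)·v, so √(2b) = 21.469944/3.65 = 5.882176.
b = (√(2b))²/2 = 34.600000/2 = 17.300000.
(Check via u − w = 2F/√(2b): u − w = 12.132924, 2F/√(2b) = 12.132924.)

b = 17.3 N·s/m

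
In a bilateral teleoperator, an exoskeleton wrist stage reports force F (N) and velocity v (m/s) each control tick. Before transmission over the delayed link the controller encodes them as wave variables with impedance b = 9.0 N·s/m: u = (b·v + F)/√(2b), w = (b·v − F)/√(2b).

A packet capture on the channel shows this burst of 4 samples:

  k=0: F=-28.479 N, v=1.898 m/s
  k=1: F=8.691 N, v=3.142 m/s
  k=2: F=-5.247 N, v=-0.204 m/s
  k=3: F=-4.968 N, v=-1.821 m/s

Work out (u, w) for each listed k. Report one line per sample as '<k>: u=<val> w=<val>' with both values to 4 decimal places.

k=0: b·v=9.0×1.898=17.0820; √(2b)=4.2426; u=(17.0820+(-28.479))/4.2426=-2.6863, w=(17.0820−(-28.479))/4.2426=10.7388
k=1: b·v=9.0×3.142=28.2780; √(2b)=4.2426; u=(28.2780+8.691)/4.2426=8.7137, w=(28.2780−8.691)/4.2426=4.6167
k=2: b·v=9.0×(-0.204)=-1.8360; √(2b)=4.2426; u=(-1.8360+(-5.247))/4.2426=-1.6695, w=(-1.8360−(-5.247))/4.2426=0.8040
k=3: b·v=9.0×(-1.821)=-16.3890; √(2b)=4.2426; u=(-16.3890+(-4.968))/4.2426=-5.0339, w=(-16.3890−(-4.968))/4.2426=-2.6920

0: u=-2.6863 w=10.7388
1: u=8.7137 w=4.6167
2: u=-1.6695 w=0.8040
3: u=-5.0339 w=-2.6920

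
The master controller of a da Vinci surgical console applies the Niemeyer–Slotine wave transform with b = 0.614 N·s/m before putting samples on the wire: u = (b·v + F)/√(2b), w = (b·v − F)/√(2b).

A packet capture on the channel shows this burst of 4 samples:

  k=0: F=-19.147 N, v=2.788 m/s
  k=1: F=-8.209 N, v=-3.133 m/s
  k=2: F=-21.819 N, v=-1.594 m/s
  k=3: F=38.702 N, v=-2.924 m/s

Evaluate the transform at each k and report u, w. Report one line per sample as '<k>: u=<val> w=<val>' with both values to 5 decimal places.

0: u=-15.73356 w=18.82308
1: u=-9.14375 w=5.67191
2: u=-20.57274 w=18.80635
3: u=33.30471 w=-36.54494

k=0: b·v=0.614×2.788=1.71183; √(2b)=1.10815; u=(1.71183+(-19.147))/1.10815=-15.73356, w=(1.71183−(-19.147))/1.10815=18.82308
k=1: b·v=0.614×(-3.133)=-1.92366; √(2b)=1.10815; u=(-1.92366+(-8.209))/1.10815=-9.14375, w=(-1.92366−(-8.209))/1.10815=5.67191
k=2: b·v=0.614×(-1.594)=-0.97872; √(2b)=1.10815; u=(-0.97872+(-21.819))/1.10815=-20.57274, w=(-0.97872−(-21.819))/1.10815=18.80635
k=3: b·v=0.614×(-2.924)=-1.79534; √(2b)=1.10815; u=(-1.79534+38.702)/1.10815=33.30471, w=(-1.79534−38.702)/1.10815=-36.54494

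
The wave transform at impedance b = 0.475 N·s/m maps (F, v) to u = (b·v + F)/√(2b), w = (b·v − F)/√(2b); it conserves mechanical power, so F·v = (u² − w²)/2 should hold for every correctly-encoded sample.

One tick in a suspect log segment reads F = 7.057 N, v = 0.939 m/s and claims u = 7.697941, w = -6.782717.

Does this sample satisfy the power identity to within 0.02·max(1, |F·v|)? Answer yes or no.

F·v = 7.057×0.939 = 6.626523 W.
(u² − w²)/2 = (59.258296 − 46.005250)/2 = 6.626523 W.
|Δ| = 0.000000;  2% of max(1, |F·v|) = 0.132530.

yes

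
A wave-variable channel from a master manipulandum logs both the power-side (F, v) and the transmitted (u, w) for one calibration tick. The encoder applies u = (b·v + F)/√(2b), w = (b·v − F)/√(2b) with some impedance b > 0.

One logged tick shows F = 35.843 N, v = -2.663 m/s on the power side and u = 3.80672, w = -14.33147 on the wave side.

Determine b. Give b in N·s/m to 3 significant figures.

b = 7.81 N·s/m

u + w = -10.5247;  u + w = √(2b)·v, so √(2b) = -10.5247/(-2.663) = 3.9522.
b = (√(2b))²/2 = 15.6200/2 = 7.8100.
(Check via u − w = 2F/√(2b): u − w = 18.1382, 2F/√(2b) = 18.1382.)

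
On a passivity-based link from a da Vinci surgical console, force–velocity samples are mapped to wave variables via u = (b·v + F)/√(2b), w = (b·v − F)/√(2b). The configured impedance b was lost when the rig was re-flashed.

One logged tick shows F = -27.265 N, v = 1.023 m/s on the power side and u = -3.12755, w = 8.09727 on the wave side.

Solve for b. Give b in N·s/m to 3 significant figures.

u + w = 4.9697;  u + w = √(2b)·v, so √(2b) = 4.9697/1.023 = 4.8580.
b = (√(2b))²/2 = 23.6000/2 = 11.8000.
(Check via u − w = 2F/√(2b): u − w = -11.2248, 2F/√(2b) = -11.2248.)

b = 11.8 N·s/m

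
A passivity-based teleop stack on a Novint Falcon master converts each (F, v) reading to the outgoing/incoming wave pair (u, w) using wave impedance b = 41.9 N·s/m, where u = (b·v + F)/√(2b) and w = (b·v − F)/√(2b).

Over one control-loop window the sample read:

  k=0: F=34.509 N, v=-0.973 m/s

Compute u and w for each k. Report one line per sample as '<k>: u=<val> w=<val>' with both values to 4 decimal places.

k=0: b·v=41.9×(-0.973)=-40.7687; √(2b)=9.1542; u=(-40.7687+34.509)/9.1542=-0.6838, w=(-40.7687−34.509)/9.1542=-8.2233

0: u=-0.6838 w=-8.2233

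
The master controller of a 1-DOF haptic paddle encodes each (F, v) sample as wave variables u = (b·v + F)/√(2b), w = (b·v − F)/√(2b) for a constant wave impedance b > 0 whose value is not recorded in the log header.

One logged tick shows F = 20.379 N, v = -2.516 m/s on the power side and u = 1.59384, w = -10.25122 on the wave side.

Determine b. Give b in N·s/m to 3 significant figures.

b = 5.92 N·s/m

u + w = -8.6574;  u + w = √(2b)·v, so √(2b) = -8.6574/(-2.516) = 3.4409.
b = (√(2b))²/2 = 11.8400/2 = 5.9200.
(Check via u − w = 2F/√(2b): u − w = 11.8451, 2F/√(2b) = 11.8451.)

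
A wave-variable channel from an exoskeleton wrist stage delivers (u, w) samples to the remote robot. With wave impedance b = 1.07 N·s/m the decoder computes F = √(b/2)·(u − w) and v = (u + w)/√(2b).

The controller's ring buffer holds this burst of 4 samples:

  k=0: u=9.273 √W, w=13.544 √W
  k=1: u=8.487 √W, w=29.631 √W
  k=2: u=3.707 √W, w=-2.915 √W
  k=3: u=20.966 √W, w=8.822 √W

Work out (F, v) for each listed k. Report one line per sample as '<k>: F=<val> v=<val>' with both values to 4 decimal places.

k=0: u−w=-4.2710, u+w=22.8170; √(b/2)=0.7314, √(2b)=1.4629; F=0.7314×(-4.271)=-3.1240, v=22.8170/1.4629=15.5974
k=1: u−w=-21.1440, u+w=38.1180; √(b/2)=0.7314, √(2b)=1.4629; F=0.7314×(-21.144)=-15.4655, v=38.1180/1.4629=26.0569
k=2: u−w=6.6220, u+w=0.7920; √(b/2)=0.7314, √(2b)=1.4629; F=0.7314×6.622=4.8436, v=0.7920/1.4629=0.5414
k=3: u−w=12.1440, u+w=29.7880; √(b/2)=0.7314, √(2b)=1.4629; F=0.7314×12.144=8.8826, v=29.7880/1.4629=20.3627

0: F=-3.1240 v=15.5974
1: F=-15.4655 v=26.0569
2: F=4.8436 v=0.5414
3: F=8.8826 v=20.3627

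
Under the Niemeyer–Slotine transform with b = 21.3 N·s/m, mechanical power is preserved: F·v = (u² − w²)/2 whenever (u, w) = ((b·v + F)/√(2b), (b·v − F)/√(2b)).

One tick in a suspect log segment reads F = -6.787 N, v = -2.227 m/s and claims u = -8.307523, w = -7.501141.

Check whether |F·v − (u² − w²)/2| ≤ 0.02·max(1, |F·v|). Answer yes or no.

no

F·v = (-6.787)×(-2.227) = 15.114649 W.
(u² − w²)/2 = (69.014938 − 56.267116)/2 = 6.373911 W.
|Δ| = 8.740738;  2% of max(1, |F·v|) = 0.302293.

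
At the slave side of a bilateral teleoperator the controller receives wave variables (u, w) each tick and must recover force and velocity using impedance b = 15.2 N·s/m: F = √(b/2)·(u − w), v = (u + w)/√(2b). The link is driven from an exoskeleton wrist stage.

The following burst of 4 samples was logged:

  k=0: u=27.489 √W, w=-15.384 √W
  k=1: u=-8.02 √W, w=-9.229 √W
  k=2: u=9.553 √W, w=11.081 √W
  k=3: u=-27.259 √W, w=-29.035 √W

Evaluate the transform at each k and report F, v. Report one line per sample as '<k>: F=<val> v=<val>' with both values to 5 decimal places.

k=0: u−w=42.87300, u+w=12.10500; √(b/2)=2.75681, √(2b)=5.51362; F=2.75681×42.873=118.19270, v=12.10500/5.51362=2.19547
k=1: u−w=1.20900, u+w=-17.24900; √(b/2)=2.75681, √(2b)=5.51362; F=2.75681×1.209=3.33298, v=-17.24900/5.51362=-3.12843
k=2: u−w=-1.52800, u+w=20.63400; √(b/2)=2.75681, √(2b)=5.51362; F=2.75681×(-1.528)=-4.21241, v=20.63400/5.51362=3.74237
k=3: u−w=1.77600, u+w=-56.29400; √(b/2)=2.75681, √(2b)=5.51362; F=2.75681×1.776=4.89609, v=-56.29400/5.51362=-10.20999

0: F=118.19270 v=2.19547
1: F=3.33298 v=-3.12843
2: F=-4.21241 v=3.74237
3: F=4.89609 v=-10.20999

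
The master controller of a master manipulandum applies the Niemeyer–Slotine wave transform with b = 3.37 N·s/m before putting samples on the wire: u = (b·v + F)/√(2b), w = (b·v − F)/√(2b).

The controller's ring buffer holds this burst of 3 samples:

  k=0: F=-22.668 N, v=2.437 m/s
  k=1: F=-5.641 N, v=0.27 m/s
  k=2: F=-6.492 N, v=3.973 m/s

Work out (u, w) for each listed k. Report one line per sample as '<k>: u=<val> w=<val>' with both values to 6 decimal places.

0: u=-5.567977 w=11.894797
1: u=-1.822352 w=2.523312
2: u=2.656629 w=7.657879

k=0: b·v=3.37×2.437=8.212690; √(2b)=2.596151; u=(8.212690+(-22.668))/2.596151=-5.567977, w=(8.212690−(-22.668))/2.596151=11.894797
k=1: b·v=3.37×0.27=0.909900; √(2b)=2.596151; u=(0.909900+(-5.641))/2.596151=-1.822352, w=(0.909900−(-5.641))/2.596151=2.523312
k=2: b·v=3.37×3.973=13.389010; √(2b)=2.596151; u=(13.389010+(-6.492))/2.596151=2.656629, w=(13.389010−(-6.492))/2.596151=7.657879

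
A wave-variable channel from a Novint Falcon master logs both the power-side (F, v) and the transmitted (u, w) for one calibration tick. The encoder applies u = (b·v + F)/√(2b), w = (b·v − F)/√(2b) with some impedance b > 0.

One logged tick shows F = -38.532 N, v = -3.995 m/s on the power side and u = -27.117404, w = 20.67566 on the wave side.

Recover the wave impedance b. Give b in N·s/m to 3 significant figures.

u + w = -6.441744;  u + w = √(2b)·v, so √(2b) = -6.441744/(-3.995) = 1.612452.
b = (√(2b))²/2 = 2.600000/2 = 1.300000.
(Check via u − w = 2F/√(2b): u − w = -47.793064, 2F/√(2b) = -47.793063.)

b = 1.3 N·s/m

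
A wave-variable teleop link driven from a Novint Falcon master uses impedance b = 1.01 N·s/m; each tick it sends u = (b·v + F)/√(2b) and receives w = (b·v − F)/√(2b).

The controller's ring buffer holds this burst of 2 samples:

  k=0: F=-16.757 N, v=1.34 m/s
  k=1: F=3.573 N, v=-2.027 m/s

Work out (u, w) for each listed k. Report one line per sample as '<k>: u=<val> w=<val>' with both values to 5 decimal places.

0: u=-10.83794 w=12.74243
1: u=1.07350 w=-3.95441

k=0: b·v=1.01×1.34=1.35340; √(2b)=1.42127; u=(1.35340+(-16.757))/1.42127=-10.83794, w=(1.35340−(-16.757))/1.42127=12.74243
k=1: b·v=1.01×(-2.027)=-2.04727; √(2b)=1.42127; u=(-2.04727+3.573)/1.42127=1.07350, w=(-2.04727−3.573)/1.42127=-3.95441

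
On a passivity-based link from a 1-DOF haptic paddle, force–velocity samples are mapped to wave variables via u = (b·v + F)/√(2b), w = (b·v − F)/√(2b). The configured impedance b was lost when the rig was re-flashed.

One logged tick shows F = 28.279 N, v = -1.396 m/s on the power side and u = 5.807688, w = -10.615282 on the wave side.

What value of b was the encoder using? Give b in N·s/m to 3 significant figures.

u + w = -4.807594;  u + w = √(2b)·v, so √(2b) = -4.807594/(-1.396) = 3.443835.
b = (√(2b))²/2 = 11.860001/2 = 5.930001.
(Check via u − w = 2F/√(2b): u − w = 16.422970, 2F/√(2b) = 16.422969.)

b = 5.93 N·s/m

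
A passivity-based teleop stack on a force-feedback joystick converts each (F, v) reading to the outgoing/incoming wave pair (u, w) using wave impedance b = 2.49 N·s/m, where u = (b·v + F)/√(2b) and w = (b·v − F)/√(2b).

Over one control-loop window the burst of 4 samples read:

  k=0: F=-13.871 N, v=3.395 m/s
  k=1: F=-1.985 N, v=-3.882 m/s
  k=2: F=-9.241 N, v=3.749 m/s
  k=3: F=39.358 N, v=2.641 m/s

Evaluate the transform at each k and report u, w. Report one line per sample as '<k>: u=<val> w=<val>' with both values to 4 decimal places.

0: u=-2.4276 w=10.0039
1: u=-5.2210 w=-3.4420
2: u=0.0421 w=8.3241
3: u=20.5836 w=-14.6899

k=0: b·v=2.49×3.395=8.4535; √(2b)=2.2316; u=(8.4535+(-13.871))/2.2316=-2.4276, w=(8.4535−(-13.871))/2.2316=10.0039
k=1: b·v=2.49×(-3.882)=-9.6662; √(2b)=2.2316; u=(-9.6662+(-1.985))/2.2316=-5.2210, w=(-9.6662−(-1.985))/2.2316=-3.4420
k=2: b·v=2.49×3.749=9.3350; √(2b)=2.2316; u=(9.3350+(-9.241))/2.2316=0.0421, w=(9.3350−(-9.241))/2.2316=8.3241
k=3: b·v=2.49×2.641=6.5761; √(2b)=2.2316; u=(6.5761+39.358)/2.2316=20.5836, w=(6.5761−39.358)/2.2316=-14.6899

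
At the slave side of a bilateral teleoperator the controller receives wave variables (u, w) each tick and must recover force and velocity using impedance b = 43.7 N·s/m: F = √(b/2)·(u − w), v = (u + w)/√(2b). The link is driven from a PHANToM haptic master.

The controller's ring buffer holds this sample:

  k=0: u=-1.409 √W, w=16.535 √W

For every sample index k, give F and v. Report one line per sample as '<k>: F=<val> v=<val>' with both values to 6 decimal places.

0: F=-83.877404 v=1.617962

k=0: u−w=-17.944000, u+w=15.126000; √(b/2)=4.674398, √(2b)=9.348797; F=4.674398×(-17.944)=-83.877404, v=15.126000/9.348797=1.617962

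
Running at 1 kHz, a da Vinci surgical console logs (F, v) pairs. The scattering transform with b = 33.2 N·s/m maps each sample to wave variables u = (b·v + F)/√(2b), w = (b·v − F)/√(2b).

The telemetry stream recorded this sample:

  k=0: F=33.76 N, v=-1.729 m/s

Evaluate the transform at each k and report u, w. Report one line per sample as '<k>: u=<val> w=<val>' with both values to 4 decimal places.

k=0: b·v=33.2×(-1.729)=-57.4028; √(2b)=8.1486; u=(-57.4028+33.76)/8.1486=-2.9014, w=(-57.4028−33.76)/8.1486=-11.1875

0: u=-2.9014 w=-11.1875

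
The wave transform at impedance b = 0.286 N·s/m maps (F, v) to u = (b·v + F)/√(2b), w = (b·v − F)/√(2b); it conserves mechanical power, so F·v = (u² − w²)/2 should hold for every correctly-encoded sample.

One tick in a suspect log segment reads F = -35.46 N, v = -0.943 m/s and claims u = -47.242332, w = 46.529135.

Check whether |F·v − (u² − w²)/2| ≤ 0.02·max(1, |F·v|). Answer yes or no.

yes

F·v = (-35.46)×(-0.943) = 33.438780 W.
(u² − w²)/2 = (2231.837933 − 2164.960404)/2 = 33.438764 W.
|Δ| = 0.000016;  2% of max(1, |F·v|) = 0.668776.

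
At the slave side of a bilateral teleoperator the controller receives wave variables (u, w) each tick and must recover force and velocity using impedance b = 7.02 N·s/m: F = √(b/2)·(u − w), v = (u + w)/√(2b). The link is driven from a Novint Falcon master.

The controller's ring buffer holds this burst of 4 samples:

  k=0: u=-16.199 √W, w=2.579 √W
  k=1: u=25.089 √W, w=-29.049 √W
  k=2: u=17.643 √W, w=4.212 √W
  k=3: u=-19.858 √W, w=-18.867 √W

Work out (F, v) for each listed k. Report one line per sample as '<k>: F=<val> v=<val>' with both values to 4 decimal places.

k=0: u−w=-18.7780, u+w=-13.6200; √(b/2)=1.8735, √(2b)=3.7470; F=1.8735×(-18.778)=-35.1806, v=-13.6200/3.7470=-3.6349
k=1: u−w=54.1380, u+w=-3.9600; √(b/2)=1.8735, √(2b)=3.7470; F=1.8735×54.138=101.4275, v=-3.9600/3.7470=-1.0568
k=2: u−w=13.4310, u+w=21.8550; √(b/2)=1.8735, √(2b)=3.7470; F=1.8735×13.431=25.1630, v=21.8550/3.7470=5.8327
k=3: u−w=-0.9910, u+w=-38.7250; √(b/2)=1.8735, √(2b)=3.7470; F=1.8735×(-0.991)=-1.8566, v=-38.7250/3.7470=-10.3349

0: F=-35.1806 v=-3.6349
1: F=101.4275 v=-1.0568
2: F=25.1630 v=5.8327
3: F=-1.8566 v=-10.3349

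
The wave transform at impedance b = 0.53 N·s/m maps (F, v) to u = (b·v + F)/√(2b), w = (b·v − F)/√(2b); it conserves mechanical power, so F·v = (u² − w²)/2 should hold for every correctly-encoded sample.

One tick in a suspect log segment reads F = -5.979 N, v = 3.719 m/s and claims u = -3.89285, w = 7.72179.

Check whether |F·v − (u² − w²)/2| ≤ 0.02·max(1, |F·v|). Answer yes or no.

yes

F·v = (-5.979)×3.719 = -22.23590 W.
(u² − w²)/2 = (15.15428 − 59.62604)/2 = -22.23588 W.
|Δ| = 0.00002;  2% of max(1, |F·v|) = 0.44472.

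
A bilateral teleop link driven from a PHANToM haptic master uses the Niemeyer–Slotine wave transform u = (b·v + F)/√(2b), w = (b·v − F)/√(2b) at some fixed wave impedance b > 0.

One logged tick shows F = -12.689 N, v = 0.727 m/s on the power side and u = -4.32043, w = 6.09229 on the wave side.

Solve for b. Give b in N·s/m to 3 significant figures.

b = 2.97 N·s/m

u + w = 1.77186;  u + w = √(2b)·v, so √(2b) = 1.77186/0.727 = 2.43722.
b = (√(2b))²/2 = 5.94005/2 = 2.97002.
(Check via u − w = 2F/√(2b): u − w = -10.41272, 2F/√(2b) = -10.41268.)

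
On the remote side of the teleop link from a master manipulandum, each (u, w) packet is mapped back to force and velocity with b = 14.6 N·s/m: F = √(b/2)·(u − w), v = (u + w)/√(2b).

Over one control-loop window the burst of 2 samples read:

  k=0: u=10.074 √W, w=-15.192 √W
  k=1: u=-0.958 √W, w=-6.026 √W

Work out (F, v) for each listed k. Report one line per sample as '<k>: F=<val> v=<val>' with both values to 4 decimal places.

0: F=68.2650 v=-0.9471
1: F=13.6930 v=-1.2924

k=0: u−w=25.2660, u+w=-5.1180; √(b/2)=2.7019, √(2b)=5.4037; F=2.7019×25.266=68.2650, v=-5.1180/5.4037=-0.9471
k=1: u−w=5.0680, u+w=-6.9840; √(b/2)=2.7019, √(2b)=5.4037; F=2.7019×5.068=13.6930, v=-6.9840/5.4037=-1.2924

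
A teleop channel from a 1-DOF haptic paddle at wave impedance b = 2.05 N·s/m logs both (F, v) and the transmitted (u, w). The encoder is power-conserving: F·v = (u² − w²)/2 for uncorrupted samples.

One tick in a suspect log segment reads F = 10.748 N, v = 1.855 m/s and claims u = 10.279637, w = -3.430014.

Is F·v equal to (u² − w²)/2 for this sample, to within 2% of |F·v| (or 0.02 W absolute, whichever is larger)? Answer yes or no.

no

F·v = 10.748×1.855 = 19.937540 W.
(u² − w²)/2 = (105.670937 − 11.764996)/2 = 46.952970 W.
|Δ| = 27.015430;  2% of max(1, |F·v|) = 0.398751.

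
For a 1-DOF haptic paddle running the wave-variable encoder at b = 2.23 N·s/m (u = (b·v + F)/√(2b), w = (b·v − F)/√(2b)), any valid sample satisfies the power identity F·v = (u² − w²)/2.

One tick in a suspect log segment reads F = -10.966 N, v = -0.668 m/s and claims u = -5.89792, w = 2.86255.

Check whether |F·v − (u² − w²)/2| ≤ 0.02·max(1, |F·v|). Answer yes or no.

no

F·v = (-10.966)×(-0.668) = 7.3253 W.
(u² − w²)/2 = (34.7855 − 8.1942)/2 = 13.2956 W.
|Δ| = 5.9703;  2% of max(1, |F·v|) = 0.1465.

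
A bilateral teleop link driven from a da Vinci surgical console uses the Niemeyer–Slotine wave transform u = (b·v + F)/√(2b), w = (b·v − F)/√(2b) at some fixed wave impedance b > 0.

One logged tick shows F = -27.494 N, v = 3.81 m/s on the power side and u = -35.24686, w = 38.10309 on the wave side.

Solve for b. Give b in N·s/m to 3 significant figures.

u + w = 2.85623;  u + w = √(2b)·v, so √(2b) = 2.85623/3.81 = 0.74967.
b = (√(2b))²/2 = 0.56200/2 = 0.28100.
(Check via u − w = 2F/√(2b): u − w = -73.34995, 2F/√(2b) = -73.34993.)

b = 0.281 N·s/m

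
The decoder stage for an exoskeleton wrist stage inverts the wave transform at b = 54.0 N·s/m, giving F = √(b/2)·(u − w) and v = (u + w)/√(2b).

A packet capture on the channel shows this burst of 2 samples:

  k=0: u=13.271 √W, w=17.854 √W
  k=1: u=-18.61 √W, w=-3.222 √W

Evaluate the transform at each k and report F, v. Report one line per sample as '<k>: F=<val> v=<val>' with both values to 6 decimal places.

k=0: u−w=-4.583000, u+w=31.125000; √(b/2)=5.196152, √(2b)=10.392305; F=5.196152×(-4.583)=-23.813967, v=31.125000/10.392305=2.995005
k=1: u−w=-15.388000, u+w=-21.832000; √(b/2)=5.196152, √(2b)=10.392305; F=5.196152×(-15.388)=-79.958393, v=-21.832000/10.392305=-2.100785

0: F=-23.813967 v=2.995005
1: F=-79.958393 v=-2.100785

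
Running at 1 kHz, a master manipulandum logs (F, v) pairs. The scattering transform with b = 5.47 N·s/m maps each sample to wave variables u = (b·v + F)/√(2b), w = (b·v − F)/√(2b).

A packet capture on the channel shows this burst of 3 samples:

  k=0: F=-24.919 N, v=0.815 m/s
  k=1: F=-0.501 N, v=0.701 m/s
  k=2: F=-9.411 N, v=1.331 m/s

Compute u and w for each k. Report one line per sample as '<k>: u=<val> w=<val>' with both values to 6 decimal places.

k=0: b·v=5.47×0.815=4.458050; √(2b)=3.307567; u=(4.458050+(-24.919))/3.307567=-6.186103, w=(4.458050−(-24.919))/3.307567=8.881770
k=1: b·v=5.47×0.701=3.834470; √(2b)=3.307567; u=(3.834470+(-0.501))/3.307567=1.007831, w=(3.834470−(-0.501))/3.307567=1.310773
k=2: b·v=5.47×1.331=7.280570; √(2b)=3.307567; u=(7.280570+(-9.411))/3.307567=-0.644108, w=(7.280570−(-9.411))/3.307567=5.046480

0: u=-6.186103 w=8.881770
1: u=1.007831 w=1.310773
2: u=-0.644108 w=5.046480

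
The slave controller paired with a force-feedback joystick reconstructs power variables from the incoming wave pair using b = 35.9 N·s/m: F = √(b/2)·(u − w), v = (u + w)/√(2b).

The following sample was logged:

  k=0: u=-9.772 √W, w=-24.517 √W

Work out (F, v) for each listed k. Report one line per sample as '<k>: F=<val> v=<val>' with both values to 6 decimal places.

k=0: u−w=14.745000, u+w=-34.289000; √(b/2)=4.236744, √(2b)=8.473488; F=4.236744×14.745=62.470791, v=-34.289000/8.473488=-4.046622

0: F=62.470791 v=-4.046622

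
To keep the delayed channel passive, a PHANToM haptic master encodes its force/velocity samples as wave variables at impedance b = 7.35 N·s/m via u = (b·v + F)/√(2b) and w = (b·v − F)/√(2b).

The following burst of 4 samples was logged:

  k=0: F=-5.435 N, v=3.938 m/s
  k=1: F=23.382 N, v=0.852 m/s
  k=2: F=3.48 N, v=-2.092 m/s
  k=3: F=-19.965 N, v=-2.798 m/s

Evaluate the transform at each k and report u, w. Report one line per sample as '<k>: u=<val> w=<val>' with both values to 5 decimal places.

k=0: b·v=7.35×3.938=28.94430; √(2b)=3.83406; u=(28.94430+(-5.435))/3.83406=6.13170, w=(28.94430−(-5.435))/3.83406=8.96682
k=1: b·v=7.35×0.852=6.26220; √(2b)=3.83406; u=(6.26220+23.382)/3.83406=7.73181, w=(6.26220−23.382)/3.83406=-4.46519
k=2: b·v=7.35×(-2.092)=-15.37620; √(2b)=3.83406; u=(-15.37620+3.48)/3.83406=-3.10277, w=(-15.37620−3.48)/3.83406=-4.91808
k=3: b·v=7.35×(-2.798)=-20.56530; √(2b)=3.83406; u=(-20.56530+(-19.965))/3.83406=-10.57112, w=(-20.56530−(-19.965))/3.83406=-0.15657

0: u=6.13170 w=8.96682
1: u=7.73181 w=-4.46519
2: u=-3.10277 w=-4.91808
3: u=-10.57112 w=-0.15657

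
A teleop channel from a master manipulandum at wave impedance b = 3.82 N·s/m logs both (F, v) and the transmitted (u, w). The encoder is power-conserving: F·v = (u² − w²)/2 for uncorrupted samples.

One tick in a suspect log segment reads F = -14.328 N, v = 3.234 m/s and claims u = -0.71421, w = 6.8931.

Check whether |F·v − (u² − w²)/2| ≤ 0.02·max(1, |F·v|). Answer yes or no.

F·v = (-14.328)×3.234 = -46.3368 W.
(u² − w²)/2 = (0.5101 − 47.5148)/2 = -23.5024 W.
|Δ| = 22.8344;  2% of max(1, |F·v|) = 0.9267.

no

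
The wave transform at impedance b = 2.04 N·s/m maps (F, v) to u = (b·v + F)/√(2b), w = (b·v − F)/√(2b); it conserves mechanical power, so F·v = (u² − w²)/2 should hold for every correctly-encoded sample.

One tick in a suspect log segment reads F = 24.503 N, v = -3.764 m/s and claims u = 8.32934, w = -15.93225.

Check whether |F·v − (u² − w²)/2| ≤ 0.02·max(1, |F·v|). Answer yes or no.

F·v = 24.503×(-3.764) = -92.2293 W.
(u² − w²)/2 = (69.3779 − 253.8366)/2 = -92.2293 W.
|Δ| = 0.0001;  2% of max(1, |F·v|) = 1.8446.

yes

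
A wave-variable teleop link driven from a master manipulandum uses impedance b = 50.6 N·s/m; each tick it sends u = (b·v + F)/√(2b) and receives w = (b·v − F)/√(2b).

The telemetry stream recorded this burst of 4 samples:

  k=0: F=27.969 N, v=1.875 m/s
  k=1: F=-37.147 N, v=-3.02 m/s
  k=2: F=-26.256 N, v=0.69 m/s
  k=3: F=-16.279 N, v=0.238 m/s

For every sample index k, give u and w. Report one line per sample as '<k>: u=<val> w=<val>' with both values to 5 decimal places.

k=0: b·v=50.6×1.875=94.87500; √(2b)=10.05982; u=(94.87500+27.969)/10.05982=12.21135, w=(94.87500−27.969)/10.05982=6.65081
k=1: b·v=50.6×(-3.02)=-152.81200; √(2b)=10.05982; u=(-152.81200+(-37.147))/10.05982=-18.88294, w=(-152.81200−(-37.147))/10.05982=-11.49772
k=2: b·v=50.6×0.69=34.91400; √(2b)=10.05982; u=(34.91400+(-26.256))/10.05982=0.86065, w=(34.91400−(-26.256))/10.05982=6.08063
k=3: b·v=50.6×0.238=12.04280; √(2b)=10.05982; u=(12.04280+(-16.279))/10.05982=-0.42110, w=(12.04280−(-16.279))/10.05982=2.81534

0: u=12.21135 w=6.65081
1: u=-18.88294 w=-11.49772
2: u=0.86065 w=6.08063
3: u=-0.42110 w=2.81534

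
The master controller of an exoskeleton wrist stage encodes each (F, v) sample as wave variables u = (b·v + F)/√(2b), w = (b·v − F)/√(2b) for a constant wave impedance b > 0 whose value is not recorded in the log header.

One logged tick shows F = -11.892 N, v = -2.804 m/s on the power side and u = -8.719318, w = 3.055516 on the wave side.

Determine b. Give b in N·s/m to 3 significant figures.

u + w = -5.663802;  u + w = √(2b)·v, so √(2b) = -5.663802/(-2.804) = 2.019901.
b = (√(2b))²/2 = 4.079999/2 = 2.040000.
(Check via u − w = 2F/√(2b): u − w = -11.774834, 2F/√(2b) = -11.774835.)

b = 2.04 N·s/m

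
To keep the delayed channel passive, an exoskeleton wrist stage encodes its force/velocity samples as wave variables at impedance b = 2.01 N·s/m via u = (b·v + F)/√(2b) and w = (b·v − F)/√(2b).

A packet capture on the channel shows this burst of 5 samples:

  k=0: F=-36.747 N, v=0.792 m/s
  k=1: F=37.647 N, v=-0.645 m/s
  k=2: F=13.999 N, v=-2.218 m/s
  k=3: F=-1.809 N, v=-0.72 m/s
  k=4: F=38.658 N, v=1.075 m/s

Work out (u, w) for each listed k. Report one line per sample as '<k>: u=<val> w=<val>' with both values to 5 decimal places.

k=0: b·v=2.01×0.792=1.59192; √(2b)=2.00499; u=(1.59192+(-36.747))/2.00499=-17.53376, w=(1.59192−(-36.747))/2.00499=19.12172
k=1: b·v=2.01×(-0.645)=-1.29645; √(2b)=2.00499; u=(-1.29645+37.647)/2.00499=18.13001, w=(-1.29645−37.647)/2.00499=-19.42323
k=2: b·v=2.01×(-2.218)=-4.45818; √(2b)=2.00499; u=(-4.45818+13.999)/2.00499=4.75853, w=(-4.45818−13.999)/2.00499=-9.20560
k=3: b·v=2.01×(-0.72)=-1.44720; √(2b)=2.00499; u=(-1.44720+(-1.809))/2.00499=-1.62404, w=(-1.44720−(-1.809))/2.00499=0.18045
k=4: b·v=2.01×1.075=2.16075; √(2b)=2.00499; u=(2.16075+38.658)/2.00499=20.35854, w=(2.16075−38.658)/2.00499=-18.20317

0: u=-17.53376 w=19.12172
1: u=18.13001 w=-19.42323
2: u=4.75853 w=-9.20560
3: u=-1.62404 w=0.18045
4: u=20.35854 w=-18.20317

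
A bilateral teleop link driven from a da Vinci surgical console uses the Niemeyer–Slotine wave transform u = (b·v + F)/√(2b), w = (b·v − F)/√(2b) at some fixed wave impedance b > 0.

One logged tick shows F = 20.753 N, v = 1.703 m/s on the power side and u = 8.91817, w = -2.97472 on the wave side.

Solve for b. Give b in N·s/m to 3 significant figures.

u + w = 5.94345;  u + w = √(2b)·v, so √(2b) = 5.94345/1.703 = 3.48999.
b = (√(2b))²/2 = 12.18002/2 = 6.09001.
(Check via u − w = 2F/√(2b): u − w = 11.89289, 2F/√(2b) = 11.89288.)

b = 6.09 N·s/m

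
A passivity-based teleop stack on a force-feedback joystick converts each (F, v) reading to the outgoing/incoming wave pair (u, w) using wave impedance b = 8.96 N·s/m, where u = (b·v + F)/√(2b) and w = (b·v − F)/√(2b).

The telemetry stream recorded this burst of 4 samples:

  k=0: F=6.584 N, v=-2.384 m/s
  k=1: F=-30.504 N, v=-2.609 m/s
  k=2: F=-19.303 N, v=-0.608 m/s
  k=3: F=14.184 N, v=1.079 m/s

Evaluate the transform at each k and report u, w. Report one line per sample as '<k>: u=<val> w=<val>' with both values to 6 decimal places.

0: u=-3.490653 w=-6.601301
1: u=-12.728105 w=1.683681
2: u=-5.846799 w=3.273012
3: u=5.634468 w=-1.066843

k=0: b·v=8.96×(-2.384)=-21.360640; √(2b)=4.233202; u=(-21.360640+6.584)/4.233202=-3.490653, w=(-21.360640−6.584)/4.233202=-6.601301
k=1: b·v=8.96×(-2.609)=-23.376640; √(2b)=4.233202; u=(-23.376640+(-30.504))/4.233202=-12.728105, w=(-23.376640−(-30.504))/4.233202=1.683681
k=2: b·v=8.96×(-0.608)=-5.447680; √(2b)=4.233202; u=(-5.447680+(-19.303))/4.233202=-5.846799, w=(-5.447680−(-19.303))/4.233202=3.273012
k=3: b·v=8.96×1.079=9.667840; √(2b)=4.233202; u=(9.667840+14.184)/4.233202=5.634468, w=(9.667840−14.184)/4.233202=-1.066843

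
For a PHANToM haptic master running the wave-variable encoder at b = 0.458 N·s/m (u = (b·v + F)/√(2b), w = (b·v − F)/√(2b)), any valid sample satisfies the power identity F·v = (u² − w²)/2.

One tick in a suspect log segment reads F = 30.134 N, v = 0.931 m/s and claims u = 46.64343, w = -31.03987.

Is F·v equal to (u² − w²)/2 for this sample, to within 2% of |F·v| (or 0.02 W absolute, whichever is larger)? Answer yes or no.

F·v = 30.134×0.931 = 28.05475 W.
(u² − w²)/2 = (2175.60956 − 963.47353)/2 = 606.06802 W.
|Δ| = 578.01326;  2% of max(1, |F·v|) = 0.56110.

no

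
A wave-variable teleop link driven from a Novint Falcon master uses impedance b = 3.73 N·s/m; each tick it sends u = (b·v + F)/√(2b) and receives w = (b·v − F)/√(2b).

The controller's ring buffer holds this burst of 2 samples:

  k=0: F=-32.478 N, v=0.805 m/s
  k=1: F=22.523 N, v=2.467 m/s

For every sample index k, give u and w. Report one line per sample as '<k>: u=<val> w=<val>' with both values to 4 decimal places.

0: u=-10.7917 w=12.9904
1: u=11.6153 w=-4.8772

k=0: b·v=3.73×0.805=3.0027; √(2b)=2.7313; u=(3.0027+(-32.478))/2.7313=-10.7917, w=(3.0027−(-32.478))/2.7313=12.9904
k=1: b·v=3.73×2.467=9.2019; √(2b)=2.7313; u=(9.2019+22.523)/2.7313=11.6153, w=(9.2019−22.523)/2.7313=-4.8772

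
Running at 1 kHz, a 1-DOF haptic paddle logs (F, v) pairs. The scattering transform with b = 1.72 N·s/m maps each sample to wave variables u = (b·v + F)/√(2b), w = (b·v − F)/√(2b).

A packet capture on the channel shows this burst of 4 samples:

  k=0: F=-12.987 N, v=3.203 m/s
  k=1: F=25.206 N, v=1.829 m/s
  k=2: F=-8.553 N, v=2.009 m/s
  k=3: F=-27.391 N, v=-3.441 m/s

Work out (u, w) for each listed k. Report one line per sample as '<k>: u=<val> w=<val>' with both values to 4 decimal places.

k=0: b·v=1.72×3.203=5.5092; √(2b)=1.8547; u=(5.5092+(-12.987))/1.8547=-4.0318, w=(5.5092−(-12.987))/1.8547=9.9725
k=1: b·v=1.72×1.829=3.1459; √(2b)=1.8547; u=(3.1459+25.206)/1.8547=15.2863, w=(3.1459−25.206)/1.8547=-11.8940
k=2: b·v=1.72×2.009=3.4555; √(2b)=1.8547; u=(3.4555+(-8.553))/1.8547=-2.7484, w=(3.4555−(-8.553))/1.8547=6.4745
k=3: b·v=1.72×(-3.441)=-5.9185; √(2b)=1.8547; u=(-5.9185+(-27.391))/1.8547=-17.9593, w=(-5.9185−(-27.391))/1.8547=11.5772

0: u=-4.0318 w=9.9725
1: u=15.2863 w=-11.8940
2: u=-2.7484 w=6.4745
3: u=-17.9593 w=11.5772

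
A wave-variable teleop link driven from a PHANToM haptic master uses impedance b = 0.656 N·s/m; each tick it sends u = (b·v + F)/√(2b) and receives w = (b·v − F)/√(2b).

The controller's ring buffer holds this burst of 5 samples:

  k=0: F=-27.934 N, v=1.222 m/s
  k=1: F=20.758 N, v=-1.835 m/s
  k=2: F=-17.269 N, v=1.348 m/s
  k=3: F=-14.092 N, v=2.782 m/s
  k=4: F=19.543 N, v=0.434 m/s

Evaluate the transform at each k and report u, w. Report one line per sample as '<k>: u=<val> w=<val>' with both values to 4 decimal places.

0: u=-23.6876 w=25.0873
1: u=17.0716 w=-19.1734
2: u=-14.3045 w=15.8485
3: u=-10.7096 w=13.8961
4: u=17.3103 w=-16.8132

k=0: b·v=0.656×1.222=0.8016; √(2b)=1.1454; u=(0.8016+(-27.934))/1.1454=-23.6876, w=(0.8016−(-27.934))/1.1454=25.0873
k=1: b·v=0.656×(-1.835)=-1.2038; √(2b)=1.1454; u=(-1.2038+20.758)/1.1454=17.0716, w=(-1.2038−20.758)/1.1454=-19.1734
k=2: b·v=0.656×1.348=0.8843; √(2b)=1.1454; u=(0.8843+(-17.269))/1.1454=-14.3045, w=(0.8843−(-17.269))/1.1454=15.8485
k=3: b·v=0.656×2.782=1.8250; √(2b)=1.1454; u=(1.8250+(-14.092))/1.1454=-10.7096, w=(1.8250−(-14.092))/1.1454=13.8961
k=4: b·v=0.656×0.434=0.2847; √(2b)=1.1454; u=(0.2847+19.543)/1.1454=17.3103, w=(0.2847−19.543)/1.1454=-16.8132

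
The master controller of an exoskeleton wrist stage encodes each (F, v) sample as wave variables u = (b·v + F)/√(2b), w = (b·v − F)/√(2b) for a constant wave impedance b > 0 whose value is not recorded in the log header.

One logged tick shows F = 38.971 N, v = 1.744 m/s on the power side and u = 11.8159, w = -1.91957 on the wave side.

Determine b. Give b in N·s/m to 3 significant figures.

b = 16.1 N·s/m

u + w = 9.8963;  u + w = √(2b)·v, so √(2b) = 9.8963/1.744 = 5.6745.
b = (√(2b))²/2 = 32.2000/2 = 16.1000.
(Check via u − w = 2F/√(2b): u − w = 13.7355, 2F/√(2b) = 13.7355.)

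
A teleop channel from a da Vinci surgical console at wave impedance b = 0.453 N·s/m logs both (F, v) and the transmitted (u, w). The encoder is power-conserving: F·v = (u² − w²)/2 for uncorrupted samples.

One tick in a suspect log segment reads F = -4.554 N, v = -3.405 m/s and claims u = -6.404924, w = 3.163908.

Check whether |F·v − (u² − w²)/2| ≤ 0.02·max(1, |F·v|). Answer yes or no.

F·v = (-4.554)×(-3.405) = 15.506370 W.
(u² − w²)/2 = (41.023051 − 10.010314)/2 = 15.506369 W.
|Δ| = 0.000001;  2% of max(1, |F·v|) = 0.310127.

yes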